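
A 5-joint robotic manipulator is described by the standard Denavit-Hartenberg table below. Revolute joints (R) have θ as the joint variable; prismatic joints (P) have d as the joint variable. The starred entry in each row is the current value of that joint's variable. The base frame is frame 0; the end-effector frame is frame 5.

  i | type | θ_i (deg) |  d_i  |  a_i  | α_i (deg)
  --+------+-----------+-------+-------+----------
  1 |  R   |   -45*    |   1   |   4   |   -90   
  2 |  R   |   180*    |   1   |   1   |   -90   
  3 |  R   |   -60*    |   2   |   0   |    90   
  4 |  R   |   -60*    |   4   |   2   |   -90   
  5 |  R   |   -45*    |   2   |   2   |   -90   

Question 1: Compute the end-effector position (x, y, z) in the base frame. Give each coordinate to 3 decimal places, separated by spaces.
8.948 0.506 1.043

after link 1: o_1 = (2.8284, -2.8284, 1.0000)
after link 2: o_2 = (2.8284, -1.4142, 1.0000)
after link 3: o_3 = (2.8284, -1.4142, 3.0000)
after link 4: o_4 = (6.9509, -1.4836, 1.2679)
after link 5: o_5 = (8.9483, 0.5065, 1.0432)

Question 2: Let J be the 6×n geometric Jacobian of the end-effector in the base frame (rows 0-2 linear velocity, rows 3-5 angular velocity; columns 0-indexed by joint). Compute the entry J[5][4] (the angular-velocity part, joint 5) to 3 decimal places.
0.500

axis z_4 = (0.2241,0.8365,0.5000); lever o_n−o_4 = (1.9973,1.9900,-0.2247)
cross product → J_v[:, 4] = (-1.1830,1.0490,-1.2247)
J_ω[:, 4] = z_4
entry J[5][4] = 0.5000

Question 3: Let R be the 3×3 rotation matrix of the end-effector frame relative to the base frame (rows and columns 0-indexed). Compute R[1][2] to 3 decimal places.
0.525

End-effector z-axis (col 2 of R) = (-0.5915,0.5245,-0.6124)
R[1][2] = 0.5245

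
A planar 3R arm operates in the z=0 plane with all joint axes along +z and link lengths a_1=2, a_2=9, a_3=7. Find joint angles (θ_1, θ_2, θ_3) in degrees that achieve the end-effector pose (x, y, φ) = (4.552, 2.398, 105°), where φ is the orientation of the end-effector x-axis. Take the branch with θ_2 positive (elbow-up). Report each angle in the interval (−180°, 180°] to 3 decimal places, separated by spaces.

-158.896 135.016 128.880

wrist centre = target − a_3·(cos φ, sin φ) = (6.3637, -4.3635)
cos θ_2 = (59.5371−2²−9²)/(2·2·9) = -0.7073; θ_2 = 135.0160° (elbow-up)
β = atan2(-4.3635,6.3637) = -34.4376°; ψ = atan2(6.3622,-4.3657) = 124.4579°
θ_1 = β − ψ = -158.8955°
θ_3 = φ − θ_1 − θ_2 = 128.8796° (wrapped to (-180°,180°])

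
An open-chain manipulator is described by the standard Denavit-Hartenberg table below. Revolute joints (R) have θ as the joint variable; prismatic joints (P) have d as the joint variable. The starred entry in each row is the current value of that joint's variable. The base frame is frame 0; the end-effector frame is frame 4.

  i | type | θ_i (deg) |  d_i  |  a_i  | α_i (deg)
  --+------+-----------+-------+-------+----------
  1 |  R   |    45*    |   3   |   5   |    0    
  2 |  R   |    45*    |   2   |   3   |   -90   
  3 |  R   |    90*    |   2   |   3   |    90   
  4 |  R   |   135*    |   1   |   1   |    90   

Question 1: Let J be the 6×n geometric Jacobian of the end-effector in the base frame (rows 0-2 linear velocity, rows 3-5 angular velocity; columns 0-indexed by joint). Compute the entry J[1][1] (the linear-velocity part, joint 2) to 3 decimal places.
-2.707

axis z_1 = (0.0000,0.0000,1.0000); lever o_n−o_1 = (-2.7071,4.0000,-0.2929)
cross product → J_v[:, 1] = (-4.0000,-2.7071,0.0000)
J_ω[:, 1] = z_1
entry J[1][1] = -2.7071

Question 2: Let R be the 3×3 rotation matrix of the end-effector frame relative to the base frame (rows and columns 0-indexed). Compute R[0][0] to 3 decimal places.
End-effector x-axis (col 0 of R) = (-0.7071,0.0000,0.7071)
R[0][0] = -0.7071

-0.707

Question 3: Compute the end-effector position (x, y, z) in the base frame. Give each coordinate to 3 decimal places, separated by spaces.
0.828 7.536 2.707

after link 1: o_1 = (3.5355, 3.5355, 3.0000)
after link 2: o_2 = (3.5355, 6.5355, 5.0000)
after link 3: o_3 = (1.5355, 6.5355, 2.0000)
after link 4: o_4 = (0.8284, 7.5355, 2.7071)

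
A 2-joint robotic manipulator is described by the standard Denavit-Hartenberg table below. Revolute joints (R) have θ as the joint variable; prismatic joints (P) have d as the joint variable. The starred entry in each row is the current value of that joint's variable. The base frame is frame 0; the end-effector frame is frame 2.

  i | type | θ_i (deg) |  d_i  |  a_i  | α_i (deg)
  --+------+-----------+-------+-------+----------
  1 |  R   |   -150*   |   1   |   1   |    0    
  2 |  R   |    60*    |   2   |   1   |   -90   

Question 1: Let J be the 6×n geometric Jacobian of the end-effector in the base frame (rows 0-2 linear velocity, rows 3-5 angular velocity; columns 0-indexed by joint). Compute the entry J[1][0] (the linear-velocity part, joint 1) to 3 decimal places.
-0.866

axis z_0 = ẑ; lever o_n−o_0 = (-0.8660,-1.5000,3.0000)
cross product → J_v[:, 0] = (1.5000,-0.8660,0.0000)
J_ω[:, 0] = z_0
entry J[1][0] = -0.8660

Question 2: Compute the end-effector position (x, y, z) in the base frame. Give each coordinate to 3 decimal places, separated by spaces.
-0.866 -1.500 3.000

after link 1: o_1 = (-0.8660, -0.5000, 1.0000)
after link 2: o_2 = (-0.8660, -1.5000, 3.0000)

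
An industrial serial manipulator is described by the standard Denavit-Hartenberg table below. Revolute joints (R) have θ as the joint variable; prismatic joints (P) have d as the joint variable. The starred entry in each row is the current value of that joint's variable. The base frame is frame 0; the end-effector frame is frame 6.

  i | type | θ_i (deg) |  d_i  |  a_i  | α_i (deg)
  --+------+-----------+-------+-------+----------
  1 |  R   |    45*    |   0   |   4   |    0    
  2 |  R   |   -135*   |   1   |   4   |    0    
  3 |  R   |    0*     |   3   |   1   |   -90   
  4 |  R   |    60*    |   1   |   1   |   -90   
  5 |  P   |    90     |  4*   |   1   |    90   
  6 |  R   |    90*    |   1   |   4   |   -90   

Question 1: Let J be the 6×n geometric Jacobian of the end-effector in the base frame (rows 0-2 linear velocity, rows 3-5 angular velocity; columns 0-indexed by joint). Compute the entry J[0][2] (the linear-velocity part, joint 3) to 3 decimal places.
axis z_2 = (0.0000,0.0000,1.0000); lever o_n−o_2 = (0.0000,4.9282,-2.7321)
cross product → J_v[:, 2] = (-4.9282,0.0000,0.0000)
J_ω[:, 2] = z_2
entry J[0][2] = -4.9282

-4.928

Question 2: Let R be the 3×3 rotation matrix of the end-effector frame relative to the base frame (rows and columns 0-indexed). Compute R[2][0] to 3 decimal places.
End-effector x-axis (col 0 of R) = (0.0000,0.8660,-0.5000)
R[2][0] = -0.5000

-0.500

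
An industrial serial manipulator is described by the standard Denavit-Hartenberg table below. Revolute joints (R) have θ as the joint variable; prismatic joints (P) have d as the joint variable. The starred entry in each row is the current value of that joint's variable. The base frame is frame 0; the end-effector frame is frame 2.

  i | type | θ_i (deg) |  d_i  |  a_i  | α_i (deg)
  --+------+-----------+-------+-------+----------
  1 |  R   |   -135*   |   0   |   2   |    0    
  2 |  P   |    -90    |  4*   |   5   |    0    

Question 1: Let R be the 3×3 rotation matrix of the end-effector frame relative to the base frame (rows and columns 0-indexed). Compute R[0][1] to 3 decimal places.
-0.707

End-effector y-axis (col 1 of R) = (-0.7071,-0.7071,0.0000)
R[0][1] = -0.7071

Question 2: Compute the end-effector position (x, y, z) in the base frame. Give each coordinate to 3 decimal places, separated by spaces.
-4.950 2.121 4.000

after link 1: o_1 = (-1.4142, -1.4142, 0.0000)
after link 2: o_2 = (-4.9497, 2.1213, 4.0000)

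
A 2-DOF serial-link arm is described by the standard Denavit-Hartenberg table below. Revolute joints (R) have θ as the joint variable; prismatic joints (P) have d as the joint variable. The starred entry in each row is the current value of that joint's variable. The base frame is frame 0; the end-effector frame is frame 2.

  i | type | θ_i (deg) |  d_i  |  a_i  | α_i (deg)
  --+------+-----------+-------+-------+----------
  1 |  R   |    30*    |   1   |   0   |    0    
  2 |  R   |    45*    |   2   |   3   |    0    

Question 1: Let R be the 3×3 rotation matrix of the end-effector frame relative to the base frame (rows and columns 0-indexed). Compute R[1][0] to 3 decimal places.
End-effector x-axis (col 0 of R) = (0.2588,0.9659,0.0000)
R[1][0] = 0.9659

0.966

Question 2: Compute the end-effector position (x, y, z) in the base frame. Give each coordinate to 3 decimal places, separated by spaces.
0.776 2.898 3.000

after link 1: o_1 = (0.0000, 0.0000, 1.0000)
after link 2: o_2 = (0.7765, 2.8978, 3.0000)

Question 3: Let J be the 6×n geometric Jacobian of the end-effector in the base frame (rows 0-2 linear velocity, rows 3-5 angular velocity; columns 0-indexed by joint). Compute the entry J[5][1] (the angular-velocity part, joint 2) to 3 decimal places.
axis z_1 = (0.0000,0.0000,1.0000); lever o_n−o_1 = (0.7765,2.8978,2.0000)
cross product → J_v[:, 1] = (-2.8978,0.7765,0.0000)
J_ω[:, 1] = z_1
entry J[5][1] = 1.0000

1.000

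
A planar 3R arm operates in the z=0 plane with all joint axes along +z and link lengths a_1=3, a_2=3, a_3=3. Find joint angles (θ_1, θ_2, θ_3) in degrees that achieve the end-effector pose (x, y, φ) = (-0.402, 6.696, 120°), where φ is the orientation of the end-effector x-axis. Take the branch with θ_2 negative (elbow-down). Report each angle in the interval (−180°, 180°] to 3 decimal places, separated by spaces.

120.003 -90.005 90.002

wrist centre = target − a_3·(cos φ, sin φ) = (1.0980, 4.0979)
cos θ_2 = (17.9986−3²−3²)/(2·3·3) = -0.0001; θ_2 = -90.0045° (elbow-down)
β = atan2(4.0979,1.0980) = 75.0005°; ψ = atan2(-3.0000,2.9998) = -45.0023°
θ_1 = β − ψ = 120.0027°
θ_3 = φ − θ_1 − θ_2 = 90.0018° (wrapped to (-180°,180°])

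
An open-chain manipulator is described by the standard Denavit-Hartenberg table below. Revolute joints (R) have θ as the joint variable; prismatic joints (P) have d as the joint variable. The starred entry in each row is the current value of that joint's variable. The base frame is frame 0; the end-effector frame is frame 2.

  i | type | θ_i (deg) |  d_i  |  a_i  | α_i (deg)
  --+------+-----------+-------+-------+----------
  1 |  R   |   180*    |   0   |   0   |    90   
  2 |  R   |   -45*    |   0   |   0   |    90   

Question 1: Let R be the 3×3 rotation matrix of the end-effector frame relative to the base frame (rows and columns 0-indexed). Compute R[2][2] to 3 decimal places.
End-effector z-axis (col 2 of R) = (0.7071,0.0000,-0.7071)
R[2][2] = -0.7071

-0.707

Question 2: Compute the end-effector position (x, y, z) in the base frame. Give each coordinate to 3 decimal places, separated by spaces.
0.000 0.000 0.000

after link 1: o_1 = (0.0000, 0.0000, 0.0000)
after link 2: o_2 = (0.0000, 0.0000, 0.0000)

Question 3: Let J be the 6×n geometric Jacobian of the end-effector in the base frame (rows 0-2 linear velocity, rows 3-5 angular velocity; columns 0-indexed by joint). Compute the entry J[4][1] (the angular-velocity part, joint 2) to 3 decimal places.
1.000

axis z_1 = (0.0000,1.0000,0.0000); lever o_n−o_1 = (0.0000,0.0000,0.0000)
cross product → J_v[:, 1] = (0.0000,0.0000,0.0000)
J_ω[:, 1] = z_1
entry J[4][1] = 1.0000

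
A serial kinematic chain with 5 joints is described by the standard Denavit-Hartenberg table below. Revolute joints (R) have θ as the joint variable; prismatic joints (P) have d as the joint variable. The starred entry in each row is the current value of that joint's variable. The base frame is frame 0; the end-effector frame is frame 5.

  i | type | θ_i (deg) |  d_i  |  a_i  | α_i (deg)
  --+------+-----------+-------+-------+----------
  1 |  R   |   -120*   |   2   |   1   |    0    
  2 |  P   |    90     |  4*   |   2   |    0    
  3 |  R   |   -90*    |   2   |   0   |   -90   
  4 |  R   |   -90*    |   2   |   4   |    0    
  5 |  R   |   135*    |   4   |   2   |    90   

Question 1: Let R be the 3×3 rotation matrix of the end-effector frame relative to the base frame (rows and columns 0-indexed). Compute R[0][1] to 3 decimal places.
0.866

End-effector y-axis (col 1 of R) = (0.8660,-0.5000,0.0000)
R[0][1] = 0.8660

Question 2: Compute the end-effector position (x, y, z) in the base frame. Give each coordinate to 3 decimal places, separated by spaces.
5.721 -6.091 10.586

after link 1: o_1 = (-0.5000, -0.8660, 2.0000)
after link 2: o_2 = (1.2321, -1.8660, 6.0000)
after link 3: o_3 = (1.2321, -1.8660, 8.0000)
after link 4: o_4 = (2.9641, -2.8660, 12.0000)
after link 5: o_5 = (5.7211, -6.0908, 10.5858)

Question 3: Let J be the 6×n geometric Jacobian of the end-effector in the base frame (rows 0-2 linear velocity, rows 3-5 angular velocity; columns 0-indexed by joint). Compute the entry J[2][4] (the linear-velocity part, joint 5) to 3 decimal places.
axis z_4 = (0.8660,-0.5000,0.0000); lever o_n−o_4 = (2.7570,-3.2247,-1.4142)
cross product → J_v[:, 4] = (0.7071,1.2247,-1.4142)
J_ω[:, 4] = z_4
entry J[2][4] = -1.4142

-1.414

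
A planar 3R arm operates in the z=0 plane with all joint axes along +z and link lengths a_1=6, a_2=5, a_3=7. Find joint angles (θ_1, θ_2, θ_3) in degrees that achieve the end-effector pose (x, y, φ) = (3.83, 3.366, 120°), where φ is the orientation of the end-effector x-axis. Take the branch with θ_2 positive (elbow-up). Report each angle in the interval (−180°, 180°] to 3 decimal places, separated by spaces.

wrist centre = target − a_3·(cos φ, sin φ) = (7.3300, -2.6962)
cos θ_2 = (60.9983−6²−5²)/(2·6·5) = -0.0000; θ_2 = 90.0016° (elbow-up)
β = atan2(-2.6962,7.3300) = -20.1949°; ψ = atan2(5.0000,5.9999) = 39.8062°
θ_1 = β − ψ = -60.0012°
θ_3 = φ − θ_1 − θ_2 = 89.9995° (wrapped to (-180°,180°])

-60.001 90.002 90.000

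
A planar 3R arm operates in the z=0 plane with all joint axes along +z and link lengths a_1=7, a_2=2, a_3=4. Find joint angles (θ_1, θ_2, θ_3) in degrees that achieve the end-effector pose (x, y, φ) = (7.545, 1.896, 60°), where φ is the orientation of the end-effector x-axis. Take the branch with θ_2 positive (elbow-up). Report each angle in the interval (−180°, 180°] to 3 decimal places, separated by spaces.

-30.001 134.986 -44.985

wrist centre = target − a_3·(cos φ, sin φ) = (5.5450, -1.5681)
cos θ_2 = (33.2060−7²−2²)/(2·7·2) = -0.7069; θ_2 = 134.9857° (elbow-up)
β = atan2(-1.5681,5.5450) = -15.7907°; ψ = atan2(1.4146,5.5861) = 14.2102°
θ_1 = β − ψ = -30.0009°
θ_3 = φ − θ_1 − θ_2 = -44.9848° (wrapped to (-180°,180°])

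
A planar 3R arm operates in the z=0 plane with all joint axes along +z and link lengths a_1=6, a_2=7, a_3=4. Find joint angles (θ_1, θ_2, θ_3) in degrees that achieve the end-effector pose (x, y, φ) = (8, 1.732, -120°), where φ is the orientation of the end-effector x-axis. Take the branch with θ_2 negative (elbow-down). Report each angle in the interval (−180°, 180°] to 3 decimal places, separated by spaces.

wrist centre = target − a_3·(cos φ, sin φ) = (10.0000, 5.1961)
cos θ_2 = (126.9995−6²−7²)/(2·6·7) = 0.5000; θ_2 = -60.0004° (elbow-down)
β = atan2(5.1961,10.0000) = 27.4568°; ψ = atan2(-6.0622,9.5000) = -32.5432°
θ_1 = β − ψ = 60.0000°
θ_3 = φ − θ_1 − θ_2 = -119.9996° (wrapped to (-180°,180°])

60.000 -60.000 -120.000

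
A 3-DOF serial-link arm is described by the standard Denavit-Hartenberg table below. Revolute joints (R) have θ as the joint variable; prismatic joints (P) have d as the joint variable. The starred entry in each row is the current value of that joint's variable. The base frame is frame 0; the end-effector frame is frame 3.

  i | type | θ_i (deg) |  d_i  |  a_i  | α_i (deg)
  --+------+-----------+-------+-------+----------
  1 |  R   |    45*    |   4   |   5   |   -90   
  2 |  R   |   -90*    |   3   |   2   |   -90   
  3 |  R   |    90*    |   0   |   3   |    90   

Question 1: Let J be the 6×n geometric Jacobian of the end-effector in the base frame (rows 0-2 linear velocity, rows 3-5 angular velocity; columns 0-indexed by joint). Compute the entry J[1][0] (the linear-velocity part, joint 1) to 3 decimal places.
axis z_0 = ẑ; lever o_n−o_0 = (3.5355,3.5355,6.0000)
cross product → J_v[:, 0] = (-3.5355,3.5355,0.0000)
J_ω[:, 0] = z_0
entry J[1][0] = 3.5355

3.536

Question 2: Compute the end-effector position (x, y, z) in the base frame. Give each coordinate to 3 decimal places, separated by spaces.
3.536 3.536 6.000

after link 1: o_1 = (3.5355, 3.5355, 4.0000)
after link 2: o_2 = (1.4142, 5.6569, 6.0000)
after link 3: o_3 = (3.5355, 3.5355, 6.0000)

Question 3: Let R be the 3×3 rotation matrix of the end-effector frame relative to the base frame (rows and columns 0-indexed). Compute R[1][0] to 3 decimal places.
-0.707

End-effector x-axis (col 0 of R) = (0.7071,-0.7071,0.0000)
R[1][0] = -0.7071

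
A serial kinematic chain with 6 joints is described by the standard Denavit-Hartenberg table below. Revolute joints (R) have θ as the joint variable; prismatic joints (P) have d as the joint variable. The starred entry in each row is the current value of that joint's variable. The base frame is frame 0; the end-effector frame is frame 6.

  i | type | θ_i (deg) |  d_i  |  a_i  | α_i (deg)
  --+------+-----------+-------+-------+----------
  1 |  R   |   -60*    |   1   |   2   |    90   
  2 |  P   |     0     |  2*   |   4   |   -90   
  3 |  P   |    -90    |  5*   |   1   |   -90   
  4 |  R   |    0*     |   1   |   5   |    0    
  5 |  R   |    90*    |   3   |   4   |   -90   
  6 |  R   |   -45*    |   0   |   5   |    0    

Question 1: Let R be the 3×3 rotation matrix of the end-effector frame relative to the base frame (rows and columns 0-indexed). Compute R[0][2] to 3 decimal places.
End-effector z-axis (col 2 of R) = (0.8660,0.5000,-0.0000)
R[0][2] = 0.8660

0.866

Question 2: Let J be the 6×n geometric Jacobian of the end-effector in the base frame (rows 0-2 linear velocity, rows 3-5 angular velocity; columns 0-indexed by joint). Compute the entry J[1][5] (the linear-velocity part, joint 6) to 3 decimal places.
axis z_5 = (0.8660,0.5000,-0.0000); lever o_n−o_5 = (1.7678,-3.0619,-3.5355)
cross product → J_v[:, 5] = (-1.7678,3.0619,-3.5355)
J_ω[:, 5] = z_5
entry J[1][5] = 3.0619

3.062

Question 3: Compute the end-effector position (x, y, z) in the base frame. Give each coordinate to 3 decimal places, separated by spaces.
-0.160 -15.722 -1.536

after link 1: o_1 = (1.0000, -1.7321, 1.0000)
after link 2: o_2 = (1.2679, -6.1962, 1.0000)
after link 3: o_3 = (0.4019, -6.6962, 6.0000)
after link 4: o_4 = (-3.4282, -10.0622, 6.0000)
after link 5: o_5 = (-1.9282, -12.6603, 2.0000)
after link 6: o_6 = (-0.1604, -15.7221, -1.5355)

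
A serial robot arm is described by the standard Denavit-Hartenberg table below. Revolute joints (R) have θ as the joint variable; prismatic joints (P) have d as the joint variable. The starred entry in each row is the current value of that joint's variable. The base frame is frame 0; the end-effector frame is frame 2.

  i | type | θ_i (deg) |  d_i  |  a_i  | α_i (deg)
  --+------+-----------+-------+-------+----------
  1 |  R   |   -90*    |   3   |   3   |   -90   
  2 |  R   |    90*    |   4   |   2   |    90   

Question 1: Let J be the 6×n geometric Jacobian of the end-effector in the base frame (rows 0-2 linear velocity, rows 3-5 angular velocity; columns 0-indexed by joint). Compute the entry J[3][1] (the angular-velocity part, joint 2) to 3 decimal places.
axis z_1 = (1.0000,0.0000,0.0000); lever o_n−o_1 = (4.0000,0.0000,-2.0000)
cross product → J_v[:, 1] = (-0.0000,2.0000,-0.0000)
J_ω[:, 1] = z_1
entry J[3][1] = 1.0000

1.000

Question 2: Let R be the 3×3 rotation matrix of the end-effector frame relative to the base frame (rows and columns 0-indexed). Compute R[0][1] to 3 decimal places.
End-effector y-axis (col 1 of R) = (1.0000,0.0000,0.0000)
R[0][1] = 1.0000

1.000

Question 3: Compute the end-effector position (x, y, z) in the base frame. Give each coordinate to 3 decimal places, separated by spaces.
after link 1: o_1 = (0.0000, -3.0000, 3.0000)
after link 2: o_2 = (4.0000, -3.0000, 1.0000)

4.000 -3.000 1.000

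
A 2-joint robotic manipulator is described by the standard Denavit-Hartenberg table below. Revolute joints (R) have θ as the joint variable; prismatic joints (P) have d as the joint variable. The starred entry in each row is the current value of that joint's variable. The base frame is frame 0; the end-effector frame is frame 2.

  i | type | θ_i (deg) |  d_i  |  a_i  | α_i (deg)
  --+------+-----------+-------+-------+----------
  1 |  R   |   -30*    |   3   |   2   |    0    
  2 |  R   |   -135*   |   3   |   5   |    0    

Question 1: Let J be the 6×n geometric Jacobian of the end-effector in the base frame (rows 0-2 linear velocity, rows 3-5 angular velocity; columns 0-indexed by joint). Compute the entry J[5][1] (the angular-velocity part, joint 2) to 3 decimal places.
1.000

axis z_1 = (0.0000,0.0000,1.0000); lever o_n−o_1 = (-4.8296,-1.2941,3.0000)
cross product → J_v[:, 1] = (1.2941,-4.8296,0.0000)
J_ω[:, 1] = z_1
entry J[5][1] = 1.0000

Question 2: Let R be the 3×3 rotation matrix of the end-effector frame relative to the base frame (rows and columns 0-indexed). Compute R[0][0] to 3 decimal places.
-0.966

End-effector x-axis (col 0 of R) = (-0.9659,-0.2588,0.0000)
R[0][0] = -0.9659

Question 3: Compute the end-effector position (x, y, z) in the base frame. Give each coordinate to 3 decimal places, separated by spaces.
-3.098 -2.294 6.000

after link 1: o_1 = (1.7321, -1.0000, 3.0000)
after link 2: o_2 = (-3.0976, -2.2941, 6.0000)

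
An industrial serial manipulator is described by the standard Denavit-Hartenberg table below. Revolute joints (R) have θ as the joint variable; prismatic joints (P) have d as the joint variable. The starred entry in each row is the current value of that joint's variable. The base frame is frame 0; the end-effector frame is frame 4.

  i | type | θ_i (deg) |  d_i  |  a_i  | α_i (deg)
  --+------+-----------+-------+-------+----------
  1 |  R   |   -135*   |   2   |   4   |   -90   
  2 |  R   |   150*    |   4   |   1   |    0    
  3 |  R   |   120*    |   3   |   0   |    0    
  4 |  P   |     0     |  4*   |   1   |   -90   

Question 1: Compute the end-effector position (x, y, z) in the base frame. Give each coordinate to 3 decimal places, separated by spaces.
5.562 -9.994 2.500

after link 1: o_1 = (-2.8284, -2.8284, 2.0000)
after link 2: o_2 = (0.6124, -5.0445, 1.5000)
after link 3: o_3 = (2.7337, -7.1658, 1.5000)
after link 4: o_4 = (5.5621, -9.9942, 2.5000)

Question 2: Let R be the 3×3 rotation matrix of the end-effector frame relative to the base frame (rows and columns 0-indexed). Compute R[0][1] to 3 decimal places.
End-effector y-axis (col 1 of R) = (-0.7071,0.7071,-0.0000)
R[0][1] = -0.7071

-0.707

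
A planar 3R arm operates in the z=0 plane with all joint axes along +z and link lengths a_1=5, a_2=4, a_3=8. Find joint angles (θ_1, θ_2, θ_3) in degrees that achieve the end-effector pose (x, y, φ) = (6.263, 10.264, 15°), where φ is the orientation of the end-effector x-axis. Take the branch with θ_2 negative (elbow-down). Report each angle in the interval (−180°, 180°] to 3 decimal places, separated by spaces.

wrist centre = target − a_3·(cos φ, sin φ) = (-1.4644, 8.1934)
cos θ_2 = (69.2771−5²−4²)/(2·5·4) = 0.7069; θ_2 = -45.0146° (elbow-down)
β = atan2(8.1934,-1.4644) = 100.1334°; ψ = atan2(-2.8291,7.8277) = -19.8712°
θ_1 = β − ψ = 120.0047°
θ_3 = φ − θ_1 − θ_2 = -59.9901° (wrapped to (-180°,180°])

120.005 -45.015 -59.990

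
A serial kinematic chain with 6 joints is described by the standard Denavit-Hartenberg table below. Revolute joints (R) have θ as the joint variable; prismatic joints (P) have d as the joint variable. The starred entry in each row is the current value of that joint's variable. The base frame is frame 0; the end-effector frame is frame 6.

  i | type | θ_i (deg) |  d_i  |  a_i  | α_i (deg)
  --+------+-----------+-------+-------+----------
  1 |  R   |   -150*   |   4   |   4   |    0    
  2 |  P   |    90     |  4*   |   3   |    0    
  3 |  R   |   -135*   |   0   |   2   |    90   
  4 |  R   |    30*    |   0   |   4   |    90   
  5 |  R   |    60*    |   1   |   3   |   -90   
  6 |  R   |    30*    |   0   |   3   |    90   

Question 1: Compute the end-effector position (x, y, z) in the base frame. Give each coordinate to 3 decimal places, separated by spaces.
after link 1: o_1 = (-3.4641, -2.0000, 4.0000)
after link 2: o_2 = (-1.9641, -4.5981, 8.0000)
after link 3: o_3 = (-3.8960, -4.0804, 8.0000)
after link 4: o_4 = (-7.2420, -3.1839, 10.0000)
after link 5: o_5 = (-8.3073, -0.2087, 9.8840)
after link 6: o_6 = (-8.0872, 2.0617, 11.8325)

-8.087 2.062 11.833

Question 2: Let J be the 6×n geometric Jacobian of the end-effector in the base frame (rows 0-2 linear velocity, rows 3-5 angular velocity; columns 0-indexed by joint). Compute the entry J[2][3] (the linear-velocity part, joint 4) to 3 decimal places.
5.638

axis z_3 = (0.2588,0.9659,0.0000); lever o_n−o_3 = (-4.1913,6.1421,3.8325)
cross product → J_v[:, 3] = (3.7019,-0.9919,5.6381)
J_ω[:, 3] = z_3
entry J[2][3] = 5.6381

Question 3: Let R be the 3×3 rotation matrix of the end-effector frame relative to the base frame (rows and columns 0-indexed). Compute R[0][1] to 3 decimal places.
0.854

End-effector y-axis (col 1 of R) = (0.8539,0.2888,-0.4330)
R[0][1] = 0.8539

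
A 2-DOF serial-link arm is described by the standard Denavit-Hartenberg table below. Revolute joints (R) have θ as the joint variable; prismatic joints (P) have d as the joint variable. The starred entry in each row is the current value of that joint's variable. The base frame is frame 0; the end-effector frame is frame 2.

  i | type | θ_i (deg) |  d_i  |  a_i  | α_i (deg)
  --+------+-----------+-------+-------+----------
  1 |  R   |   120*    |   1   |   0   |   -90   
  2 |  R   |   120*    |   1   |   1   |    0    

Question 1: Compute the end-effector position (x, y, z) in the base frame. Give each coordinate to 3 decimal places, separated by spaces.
after link 1: o_1 = (0.0000, 0.0000, 1.0000)
after link 2: o_2 = (-0.6160, -0.9330, 0.1340)

-0.616 -0.933 0.134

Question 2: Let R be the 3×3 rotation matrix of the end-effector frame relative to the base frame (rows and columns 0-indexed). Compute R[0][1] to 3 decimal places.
End-effector y-axis (col 1 of R) = (0.4330,-0.7500,0.5000)
R[0][1] = 0.4330

0.433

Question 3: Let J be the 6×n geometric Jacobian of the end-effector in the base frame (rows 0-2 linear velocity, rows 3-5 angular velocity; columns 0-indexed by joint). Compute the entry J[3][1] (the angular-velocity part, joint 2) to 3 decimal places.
-0.866

axis z_1 = (-0.8660,-0.5000,0.0000); lever o_n−o_1 = (-0.6160,-0.9330,-0.8660)
cross product → J_v[:, 1] = (0.4330,-0.7500,0.5000)
J_ω[:, 1] = z_1
entry J[3][1] = -0.8660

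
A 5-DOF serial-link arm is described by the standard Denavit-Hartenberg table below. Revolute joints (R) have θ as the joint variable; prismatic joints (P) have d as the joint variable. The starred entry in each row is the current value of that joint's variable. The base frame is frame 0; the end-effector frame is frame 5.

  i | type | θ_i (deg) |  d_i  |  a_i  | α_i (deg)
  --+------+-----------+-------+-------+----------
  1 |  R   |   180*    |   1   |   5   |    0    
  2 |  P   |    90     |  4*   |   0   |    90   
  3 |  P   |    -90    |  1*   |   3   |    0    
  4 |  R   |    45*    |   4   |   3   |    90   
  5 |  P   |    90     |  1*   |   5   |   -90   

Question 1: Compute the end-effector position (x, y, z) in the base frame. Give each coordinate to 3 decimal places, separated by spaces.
-15.000 -1.414 -0.828

after link 1: o_1 = (-5.0000, 0.0000, 1.0000)
after link 2: o_2 = (-5.0000, 0.0000, 5.0000)
after link 3: o_3 = (-6.0000, 0.0000, 2.0000)
after link 4: o_4 = (-10.0000, -2.1213, -0.1213)
after link 5: o_5 = (-15.0000, -1.4142, -0.8284)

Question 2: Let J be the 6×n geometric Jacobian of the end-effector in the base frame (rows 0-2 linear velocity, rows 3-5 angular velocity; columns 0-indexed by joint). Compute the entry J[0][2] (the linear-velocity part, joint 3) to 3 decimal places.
prismatic axis z_2 = (-1.0000,0.0000,0.0000)
J_v[:, 2] = z_2; J_ω[:, 2] = (0,0,0)
entry J[0][2] = -1.0000

-1.000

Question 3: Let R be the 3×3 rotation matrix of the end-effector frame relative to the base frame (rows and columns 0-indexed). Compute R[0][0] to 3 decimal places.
-1.000

End-effector x-axis (col 0 of R) = (-1.0000,0.0000,0.0000)
R[0][0] = -1.0000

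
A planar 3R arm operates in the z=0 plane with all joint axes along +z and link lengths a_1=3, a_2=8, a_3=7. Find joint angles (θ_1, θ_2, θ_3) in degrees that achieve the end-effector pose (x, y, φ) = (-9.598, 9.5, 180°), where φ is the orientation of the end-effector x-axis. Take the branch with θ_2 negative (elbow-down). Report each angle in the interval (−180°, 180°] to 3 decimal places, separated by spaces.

150.000 -60.001 90.001

wrist centre = target − a_3·(cos φ, sin φ) = (-2.5980, 9.5000)
cos θ_2 = (96.9996−3²−8²)/(2·3·8) = 0.5000; θ_2 = -60.0005° (elbow-down)
β = atan2(9.5000,-2.5980) = 105.2949°; ψ = atan2(-6.9282,6.9999) = -44.7051°
θ_1 = β − ψ = 150.0000°
θ_3 = φ − θ_1 − θ_2 = 90.0005° (wrapped to (-180°,180°])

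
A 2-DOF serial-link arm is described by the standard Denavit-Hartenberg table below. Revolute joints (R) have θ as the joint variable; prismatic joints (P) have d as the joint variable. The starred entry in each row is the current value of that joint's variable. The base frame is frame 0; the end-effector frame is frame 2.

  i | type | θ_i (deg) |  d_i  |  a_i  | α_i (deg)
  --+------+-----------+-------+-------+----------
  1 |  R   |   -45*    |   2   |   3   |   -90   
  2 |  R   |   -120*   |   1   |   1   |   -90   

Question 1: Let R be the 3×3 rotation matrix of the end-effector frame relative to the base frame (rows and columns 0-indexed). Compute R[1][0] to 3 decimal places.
End-effector x-axis (col 0 of R) = (-0.3536,0.3536,0.8660)
R[1][0] = 0.3536

0.354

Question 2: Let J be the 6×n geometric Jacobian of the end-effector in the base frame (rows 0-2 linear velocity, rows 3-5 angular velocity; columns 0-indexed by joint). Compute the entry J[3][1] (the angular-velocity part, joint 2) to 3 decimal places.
0.707

axis z_1 = (0.7071,0.7071,0.0000); lever o_n−o_1 = (0.3536,1.0607,0.8660)
cross product → J_v[:, 1] = (0.6124,-0.6124,0.5000)
J_ω[:, 1] = z_1
entry J[3][1] = 0.7071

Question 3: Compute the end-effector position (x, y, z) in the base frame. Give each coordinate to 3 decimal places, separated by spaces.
after link 1: o_1 = (2.1213, -2.1213, 2.0000)
after link 2: o_2 = (2.4749, -1.0607, 2.8660)

2.475 -1.061 2.866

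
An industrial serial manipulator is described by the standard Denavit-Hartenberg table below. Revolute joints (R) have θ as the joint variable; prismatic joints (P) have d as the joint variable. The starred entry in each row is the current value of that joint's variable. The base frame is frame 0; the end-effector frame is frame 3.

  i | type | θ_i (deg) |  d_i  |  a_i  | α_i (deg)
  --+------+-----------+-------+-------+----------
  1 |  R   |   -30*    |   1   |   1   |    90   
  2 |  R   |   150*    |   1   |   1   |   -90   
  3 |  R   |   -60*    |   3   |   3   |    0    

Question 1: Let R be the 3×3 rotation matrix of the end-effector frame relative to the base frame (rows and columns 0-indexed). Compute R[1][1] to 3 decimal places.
End-effector y-axis (col 1 of R) = (-0.3995,0.8080,0.4330)
R[1][1] = 0.8080

0.808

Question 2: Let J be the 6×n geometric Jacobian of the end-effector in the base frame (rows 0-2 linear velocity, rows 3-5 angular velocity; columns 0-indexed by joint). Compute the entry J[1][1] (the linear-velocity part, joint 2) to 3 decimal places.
axis z_1 = (-0.5000,-0.8660,0.0000); lever o_n−o_1 = (-4.9731,-1.2835,-1.3481)
cross product → J_v[:, 1] = (1.1675,-0.6740,-3.6651)
J_ω[:, 1] = z_1
entry J[1][1] = -0.6740

-0.674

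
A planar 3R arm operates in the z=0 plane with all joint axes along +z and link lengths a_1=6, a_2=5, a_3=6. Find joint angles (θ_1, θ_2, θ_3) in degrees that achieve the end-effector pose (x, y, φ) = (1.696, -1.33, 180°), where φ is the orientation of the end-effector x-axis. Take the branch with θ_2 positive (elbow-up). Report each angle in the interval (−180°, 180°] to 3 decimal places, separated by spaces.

-49.611 90.003 139.609

wrist centre = target − a_3·(cos φ, sin φ) = (7.6960, -1.3300)
cos θ_2 = (60.9973−6²−5²)/(2·6·5) = -0.0000; θ_2 = 90.0026° (elbow-up)
β = atan2(-1.3300,7.6960) = -9.8048°; ψ = atan2(5.0000,5.9998) = 39.8066°
θ_1 = β − ψ = -49.6115°
θ_3 = φ − θ_1 − θ_2 = 139.6089° (wrapped to (-180°,180°])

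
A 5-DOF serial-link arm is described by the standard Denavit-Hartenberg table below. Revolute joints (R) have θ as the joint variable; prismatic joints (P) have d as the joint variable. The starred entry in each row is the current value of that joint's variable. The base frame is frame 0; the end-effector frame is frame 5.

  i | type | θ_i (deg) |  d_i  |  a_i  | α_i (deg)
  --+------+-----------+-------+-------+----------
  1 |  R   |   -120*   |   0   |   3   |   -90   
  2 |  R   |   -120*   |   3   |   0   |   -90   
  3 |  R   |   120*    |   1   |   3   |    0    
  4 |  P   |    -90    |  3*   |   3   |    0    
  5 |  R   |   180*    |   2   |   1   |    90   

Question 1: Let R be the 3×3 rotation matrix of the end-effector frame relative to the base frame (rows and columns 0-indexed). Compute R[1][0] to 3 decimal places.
End-effector x-axis (col 0 of R) = (0.2165,-0.6250,-0.7500)
R[1][0] = -0.6250

-0.625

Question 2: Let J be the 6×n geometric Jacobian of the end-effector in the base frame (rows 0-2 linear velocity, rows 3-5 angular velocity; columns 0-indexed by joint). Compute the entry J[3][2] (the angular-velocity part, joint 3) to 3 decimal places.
-0.433

axis z_2 = (-0.4330,-0.7500,0.5000); lever o_n−o_2 = (-5.6561,-2.6005,3.2010)
cross product → J_v[:, 2] = (-1.1005,-1.4420,-3.1160)
J_ω[:, 2] = z_2
entry J[3][2] = -0.4330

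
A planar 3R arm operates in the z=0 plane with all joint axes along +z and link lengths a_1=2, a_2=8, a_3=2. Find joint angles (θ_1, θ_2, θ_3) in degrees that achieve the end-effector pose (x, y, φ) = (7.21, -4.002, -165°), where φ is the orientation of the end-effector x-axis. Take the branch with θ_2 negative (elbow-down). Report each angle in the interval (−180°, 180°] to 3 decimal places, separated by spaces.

3.265 -29.995 -138.270

wrist centre = target − a_3·(cos φ, sin φ) = (9.1419, -3.4844)
cos θ_2 = (95.7142−2²−8²)/(2·2·8) = 0.8661; θ_2 = -29.9949° (elbow-down)
β = atan2(-3.4844,9.1419) = -20.8640°; ψ = atan2(-3.9994,8.9286) = -24.1291°
θ_1 = β − ψ = 3.2651°
θ_3 = φ − θ_1 − θ_2 = -138.2702° (wrapped to (-180°,180°])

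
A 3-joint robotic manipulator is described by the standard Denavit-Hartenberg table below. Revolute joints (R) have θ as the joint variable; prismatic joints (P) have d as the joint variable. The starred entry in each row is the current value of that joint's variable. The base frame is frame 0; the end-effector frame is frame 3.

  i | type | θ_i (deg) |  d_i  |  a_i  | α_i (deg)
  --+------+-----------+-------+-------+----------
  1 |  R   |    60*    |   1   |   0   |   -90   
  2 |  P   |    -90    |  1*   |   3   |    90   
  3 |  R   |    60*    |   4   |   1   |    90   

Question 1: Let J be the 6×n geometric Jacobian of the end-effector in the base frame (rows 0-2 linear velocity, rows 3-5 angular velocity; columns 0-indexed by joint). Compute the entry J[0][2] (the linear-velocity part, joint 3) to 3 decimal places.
axis z_2 = (-0.5000,-0.8660,0.0000); lever o_n−o_2 = (-2.7500,-3.0311,0.5000)
cross product → J_v[:, 2] = (-0.4330,0.2500,-0.8660)
J_ω[:, 2] = z_2
entry J[0][2] = -0.4330

-0.433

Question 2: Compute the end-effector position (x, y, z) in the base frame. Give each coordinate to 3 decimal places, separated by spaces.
-3.616 -2.531 4.500

after link 1: o_1 = (0.0000, 0.0000, 1.0000)
after link 2: o_2 = (-0.8660, 0.5000, 4.0000)
after link 3: o_3 = (-3.6160, -2.5311, 4.5000)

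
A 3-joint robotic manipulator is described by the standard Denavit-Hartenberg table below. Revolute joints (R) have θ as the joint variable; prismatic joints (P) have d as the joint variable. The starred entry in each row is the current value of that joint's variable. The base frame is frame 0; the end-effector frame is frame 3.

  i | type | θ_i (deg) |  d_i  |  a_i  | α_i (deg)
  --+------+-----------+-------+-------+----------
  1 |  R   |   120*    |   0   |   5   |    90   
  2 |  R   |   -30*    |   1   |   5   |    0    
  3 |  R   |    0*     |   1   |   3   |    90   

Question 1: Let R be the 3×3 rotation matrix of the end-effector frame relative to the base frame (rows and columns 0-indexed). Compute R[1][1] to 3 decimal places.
End-effector y-axis (col 1 of R) = (0.8660,0.5000,0.0000)
R[1][1] = 0.5000

0.500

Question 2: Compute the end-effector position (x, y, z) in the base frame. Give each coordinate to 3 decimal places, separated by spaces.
after link 1: o_1 = (-2.5000, 4.3301, 0.0000)
after link 2: o_2 = (-3.7990, 8.5801, -2.5000)
after link 3: o_3 = (-4.2321, 11.3301, -4.0000)

-4.232 11.330 -4.000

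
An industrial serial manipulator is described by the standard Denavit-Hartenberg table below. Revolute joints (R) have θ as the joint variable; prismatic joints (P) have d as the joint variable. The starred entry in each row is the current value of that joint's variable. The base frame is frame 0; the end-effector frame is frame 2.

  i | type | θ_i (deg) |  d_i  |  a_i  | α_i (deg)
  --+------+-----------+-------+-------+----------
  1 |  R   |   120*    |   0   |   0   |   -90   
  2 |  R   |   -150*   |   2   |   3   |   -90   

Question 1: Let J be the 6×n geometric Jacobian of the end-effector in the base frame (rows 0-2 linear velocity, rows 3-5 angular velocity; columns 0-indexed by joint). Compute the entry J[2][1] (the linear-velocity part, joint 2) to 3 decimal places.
axis z_1 = (-0.8660,-0.5000,0.0000); lever o_n−o_1 = (-0.4330,-3.2500,1.5000)
cross product → J_v[:, 1] = (-0.7500,1.2990,2.5981)
J_ω[:, 1] = z_1
entry J[2][1] = 2.5981

2.598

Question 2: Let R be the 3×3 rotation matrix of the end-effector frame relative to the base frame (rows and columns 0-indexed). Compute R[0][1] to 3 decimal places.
0.866

End-effector y-axis (col 1 of R) = (0.8660,0.5000,-0.0000)
R[0][1] = 0.8660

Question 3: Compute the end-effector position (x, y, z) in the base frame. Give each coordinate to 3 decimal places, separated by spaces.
after link 1: o_1 = (0.0000, 0.0000, 0.0000)
after link 2: o_2 = (-0.4330, -3.2500, 1.5000)

-0.433 -3.250 1.500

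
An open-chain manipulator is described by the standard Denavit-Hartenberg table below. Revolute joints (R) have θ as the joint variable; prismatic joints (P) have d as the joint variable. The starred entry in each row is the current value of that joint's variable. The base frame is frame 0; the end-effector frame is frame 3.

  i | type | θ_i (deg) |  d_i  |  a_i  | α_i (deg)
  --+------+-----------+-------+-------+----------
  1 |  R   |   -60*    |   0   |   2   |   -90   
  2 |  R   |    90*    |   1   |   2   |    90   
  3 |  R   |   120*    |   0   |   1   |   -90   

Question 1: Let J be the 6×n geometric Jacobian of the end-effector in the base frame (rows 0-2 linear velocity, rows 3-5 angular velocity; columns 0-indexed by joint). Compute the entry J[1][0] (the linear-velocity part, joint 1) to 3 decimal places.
2.616

axis z_0 = ẑ; lever o_n−o_0 = (2.6160,-0.7990,-1.5000)
cross product → J_v[:, 0] = (0.7990,2.6160,-0.0000)
J_ω[:, 0] = z_0
entry J[1][0] = 2.6160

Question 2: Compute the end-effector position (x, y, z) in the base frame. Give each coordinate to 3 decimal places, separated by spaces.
after link 1: o_1 = (1.0000, -1.7321, 0.0000)
after link 2: o_2 = (1.8660, -1.2321, -2.0000)
after link 3: o_3 = (2.6160, -0.7990, -1.5000)

2.616 -0.799 -1.500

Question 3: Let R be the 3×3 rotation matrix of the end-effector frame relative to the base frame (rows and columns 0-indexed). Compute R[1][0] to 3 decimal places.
End-effector x-axis (col 0 of R) = (0.7500,0.4330,0.5000)
R[1][0] = 0.4330

0.433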